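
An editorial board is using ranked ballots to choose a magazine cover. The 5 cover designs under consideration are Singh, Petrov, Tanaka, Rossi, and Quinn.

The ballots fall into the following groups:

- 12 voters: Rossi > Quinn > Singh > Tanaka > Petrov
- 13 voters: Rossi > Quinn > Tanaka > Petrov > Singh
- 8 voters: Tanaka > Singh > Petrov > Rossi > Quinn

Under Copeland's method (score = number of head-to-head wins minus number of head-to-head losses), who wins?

Pairwise results:
  Singh vs Petrov: Singh wins 20–13.
  Singh vs Tanaka: Tanaka wins 21–12.
  Singh vs Rossi: Rossi wins 25–8.
  Singh vs Quinn: Quinn wins 25–8.
  Petrov vs Tanaka: Tanaka wins 33–0.
  Petrov vs Rossi: Rossi wins 25–8.
  Petrov vs Quinn: Quinn wins 25–8.
  Tanaka vs Rossi: Rossi wins 25–8.
  Tanaka vs Quinn: Quinn wins 25–8.
  Rossi vs Quinn: Rossi wins 33–0.
Copeland scores (wins − losses):
  Singh: 1 − 3 = -2
  Petrov: 0 − 4 = -4
  Tanaka: 2 − 2 = 0
  Rossi: 4 − 0 = 4
  Quinn: 3 − 1 = 2
Rossi has the best Copeland score.

Rossi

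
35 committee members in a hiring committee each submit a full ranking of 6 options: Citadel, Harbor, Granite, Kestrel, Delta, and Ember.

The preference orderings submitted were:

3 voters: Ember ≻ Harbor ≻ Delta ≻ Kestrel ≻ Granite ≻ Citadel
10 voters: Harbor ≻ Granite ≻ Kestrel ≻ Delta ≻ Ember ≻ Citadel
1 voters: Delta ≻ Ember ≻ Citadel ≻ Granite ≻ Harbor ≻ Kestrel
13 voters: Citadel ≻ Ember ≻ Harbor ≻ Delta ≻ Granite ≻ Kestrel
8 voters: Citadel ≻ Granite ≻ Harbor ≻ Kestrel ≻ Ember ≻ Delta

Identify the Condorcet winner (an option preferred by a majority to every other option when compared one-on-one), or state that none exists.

Head-to-head results (35 voters total):
Citadel vs Harbor: Citadel wins 22–13.
Citadel vs Granite: Citadel wins 22–13.
Citadel vs Kestrel: Citadel wins 22–13.
Citadel vs Delta: Citadel wins 21–14.
Citadel vs Ember: Citadel wins 21–14.
Harbor vs Granite: Harbor wins 26–9.
Harbor vs Kestrel: Harbor wins 35–0.
Harbor vs Delta: Harbor wins 34–1.
Harbor vs Ember: Harbor wins 18–17.
Granite vs Kestrel: Granite wins 32–3.
Granite vs Delta: Granite wins 18–17.
Granite vs Ember: Granite wins 18–17.
Kestrel vs Delta: Kestrel wins 18–17.
Kestrel vs Ember: Kestrel wins 18–17.
Delta vs Ember: Ember wins 24–11.
Citadel beats each rival — Harbor (22–13), Granite (22–13), Kestrel (22–13), Delta (21–14), Ember (21–14) — so Citadel is the Condorcet winner.

Citadel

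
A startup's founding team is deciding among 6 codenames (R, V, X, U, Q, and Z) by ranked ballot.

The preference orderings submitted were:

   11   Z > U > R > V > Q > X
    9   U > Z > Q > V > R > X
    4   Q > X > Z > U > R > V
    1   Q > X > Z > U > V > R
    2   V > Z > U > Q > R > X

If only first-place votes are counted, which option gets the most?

First-place vote totals:
  R: 0
  V: 2
  X: 0
  U: 9
  Q: 5
  Z: 11
Z has the most first-place votes.

Z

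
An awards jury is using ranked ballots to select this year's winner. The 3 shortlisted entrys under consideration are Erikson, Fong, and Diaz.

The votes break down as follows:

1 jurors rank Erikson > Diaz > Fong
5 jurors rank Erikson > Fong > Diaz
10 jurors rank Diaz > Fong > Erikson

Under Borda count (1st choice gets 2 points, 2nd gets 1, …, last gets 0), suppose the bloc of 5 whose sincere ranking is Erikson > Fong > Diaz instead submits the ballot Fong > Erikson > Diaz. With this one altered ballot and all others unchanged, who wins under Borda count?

Diaz

Borda totals with the altered ballot: Erikson 7, Fong 20, Diaz 21.
The winner is unchanged: still Diaz.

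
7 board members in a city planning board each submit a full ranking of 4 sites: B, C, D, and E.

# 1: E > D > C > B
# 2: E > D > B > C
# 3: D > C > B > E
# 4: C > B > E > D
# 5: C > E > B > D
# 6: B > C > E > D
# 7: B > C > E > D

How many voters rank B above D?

4

Ballots ranking B above D: 4.
Ballots ranking D above B: 3.
So 4 of 7 voters prefer B to D.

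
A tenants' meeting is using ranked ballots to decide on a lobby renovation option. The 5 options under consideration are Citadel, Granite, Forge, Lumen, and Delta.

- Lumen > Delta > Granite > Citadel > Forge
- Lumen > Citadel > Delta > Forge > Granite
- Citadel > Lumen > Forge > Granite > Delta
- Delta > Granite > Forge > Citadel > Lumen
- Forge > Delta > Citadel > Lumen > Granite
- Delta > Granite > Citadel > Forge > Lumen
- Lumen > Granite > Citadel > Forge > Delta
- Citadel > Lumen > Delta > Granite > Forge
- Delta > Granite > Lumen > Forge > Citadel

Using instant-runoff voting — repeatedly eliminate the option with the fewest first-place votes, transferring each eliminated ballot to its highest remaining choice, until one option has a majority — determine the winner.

Lumen

Round 1: Lumen 3, Delta 3, Citadel 2, Forge 1, Granite 0. Granite has the fewest and is eliminated.
Round 2: Lumen 3, Delta 3, Citadel 2, Forge 1. Forge has the fewest and is eliminated.
Round 3: Delta 4, Lumen 3, Citadel 2. Citadel has the fewest and is eliminated.
Round 4: Lumen 5, Delta 4. Lumen has a majority.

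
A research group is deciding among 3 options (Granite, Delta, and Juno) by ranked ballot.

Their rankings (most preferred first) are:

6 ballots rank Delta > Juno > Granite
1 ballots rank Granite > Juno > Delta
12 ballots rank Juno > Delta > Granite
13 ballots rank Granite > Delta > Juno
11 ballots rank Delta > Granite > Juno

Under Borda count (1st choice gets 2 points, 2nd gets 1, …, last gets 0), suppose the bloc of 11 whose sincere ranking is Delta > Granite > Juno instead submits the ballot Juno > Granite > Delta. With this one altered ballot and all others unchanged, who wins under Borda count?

Juno

Borda totals with the altered ballot: Granite 39, Delta 37, Juno 53.
The switch changes the winner from Delta to Juno.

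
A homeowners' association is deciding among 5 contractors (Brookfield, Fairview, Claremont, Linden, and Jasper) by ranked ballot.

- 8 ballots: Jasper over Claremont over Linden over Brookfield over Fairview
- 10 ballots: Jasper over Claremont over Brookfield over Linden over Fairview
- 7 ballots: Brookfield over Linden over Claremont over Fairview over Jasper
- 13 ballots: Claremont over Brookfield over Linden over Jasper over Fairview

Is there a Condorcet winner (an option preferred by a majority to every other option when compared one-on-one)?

Yes

Head-to-head results (38 voters total):
Brookfield vs Fairview: Brookfield wins 38–0.
Brookfield vs Claremont: Claremont wins 31–7.
Brookfield vs Linden: Brookfield wins 30–8.
Brookfield vs Jasper: Brookfield wins 20–18.
Fairview vs Claremont: Claremont wins 38–0.
Fairview vs Linden: Linden wins 38–0.
Fairview vs Jasper: Jasper wins 31–7.
Claremont vs Linden: Claremont wins 31–7.
Claremont vs Jasper: Claremont wins 20–18.
Linden vs Jasper: Linden wins 20–18.
Claremont beats each rival — Brookfield (31–7), Fairview (38–0), Linden (31–7), Jasper (20–18) — so Claremont is the Condorcet winner.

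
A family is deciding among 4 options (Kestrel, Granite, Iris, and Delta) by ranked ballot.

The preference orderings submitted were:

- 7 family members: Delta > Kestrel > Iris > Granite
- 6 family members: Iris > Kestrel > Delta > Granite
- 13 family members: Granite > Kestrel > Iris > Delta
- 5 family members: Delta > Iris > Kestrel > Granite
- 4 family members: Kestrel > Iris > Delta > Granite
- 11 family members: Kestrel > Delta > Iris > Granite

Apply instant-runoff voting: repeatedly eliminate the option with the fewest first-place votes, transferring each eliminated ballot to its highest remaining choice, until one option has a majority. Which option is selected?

Round 1: Kestrel 15, Granite 13, Delta 12, Iris 6. Iris has the fewest and is eliminated.
Round 2: Kestrel 21, Granite 13, Delta 12. Delta has the fewest and is eliminated.
Round 3: Kestrel 33, Granite 13. Kestrel has a majority.

Kestrel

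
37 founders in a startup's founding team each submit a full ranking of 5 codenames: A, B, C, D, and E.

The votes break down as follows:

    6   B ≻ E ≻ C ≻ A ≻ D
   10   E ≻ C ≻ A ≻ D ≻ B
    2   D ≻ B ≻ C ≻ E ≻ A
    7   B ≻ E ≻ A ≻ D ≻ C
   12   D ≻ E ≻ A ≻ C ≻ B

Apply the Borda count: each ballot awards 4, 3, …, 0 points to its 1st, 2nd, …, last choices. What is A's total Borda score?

64

Borda scores:
  A: 6·1 + 10·2 + 2·0 + 7·2 + 12·2 = 64
  B: 6·4 + 10·0 + 2·3 + 7·4 + 12·0 = 58
  C: 6·2 + 10·3 + 2·2 + 7·0 + 12·1 = 58
  D: 6·0 + 10·1 + 2·4 + 7·1 + 12·4 = 73
  E: 6·3 + 10·4 + 2·1 + 7·3 + 12·3 = 117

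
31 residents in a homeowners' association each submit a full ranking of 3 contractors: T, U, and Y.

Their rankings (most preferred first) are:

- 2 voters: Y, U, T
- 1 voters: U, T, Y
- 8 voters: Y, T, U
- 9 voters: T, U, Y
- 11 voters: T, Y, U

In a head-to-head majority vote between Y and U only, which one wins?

Y

Ballots ranking Y above U: 2+8+11 = 21.
Ballots ranking U above Y: 1+9 = 10.
Y wins the head-to-head, 21–10.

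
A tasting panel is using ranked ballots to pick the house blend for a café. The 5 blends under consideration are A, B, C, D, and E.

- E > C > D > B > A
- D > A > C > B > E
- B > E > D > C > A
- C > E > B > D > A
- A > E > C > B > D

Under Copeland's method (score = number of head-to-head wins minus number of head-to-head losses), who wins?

Pairwise results:
  A vs B: B wins 3–2.
  A vs C: C wins 3–2.
  A vs D: D wins 4–1.
  A vs E: E wins 3–2.
  B vs C: C wins 4–1.
  B vs D: B wins 3–2.
  B vs E: E wins 3–2.
  C vs D: C wins 3–2.
  C vs E: E wins 3–2.
  D vs E: E wins 4–1.
Copeland scores (wins − losses):
  A: 0 − 4 = -4
  B: 2 − 2 = 0
  C: 3 − 1 = 2
  D: 1 − 3 = -2
  E: 4 − 0 = 4
E has the best Copeland score.

E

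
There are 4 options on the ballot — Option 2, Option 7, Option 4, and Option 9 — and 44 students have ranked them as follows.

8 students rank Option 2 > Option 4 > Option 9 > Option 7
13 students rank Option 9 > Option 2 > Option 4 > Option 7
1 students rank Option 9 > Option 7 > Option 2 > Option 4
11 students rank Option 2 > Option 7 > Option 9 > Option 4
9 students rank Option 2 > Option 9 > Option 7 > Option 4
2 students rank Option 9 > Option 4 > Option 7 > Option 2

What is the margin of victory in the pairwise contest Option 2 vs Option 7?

Ballots ranking Option 2 above Option 7: 8+13+11+9 = 41.
Ballots ranking Option 7 above Option 2: 1+2 = 3.
Option 2 wins 41–3, a margin of 38.

38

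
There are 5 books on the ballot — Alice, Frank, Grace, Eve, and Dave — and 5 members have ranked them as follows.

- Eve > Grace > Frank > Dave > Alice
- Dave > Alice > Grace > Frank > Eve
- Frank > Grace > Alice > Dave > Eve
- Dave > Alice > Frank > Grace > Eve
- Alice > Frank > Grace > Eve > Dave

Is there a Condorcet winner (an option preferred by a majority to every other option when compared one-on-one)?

Head-to-head results (5 voters total):
Alice vs Frank: Alice wins 3–2.
Alice vs Grace: Alice wins 3–2.
Alice vs Eve: Alice wins 4–1.
Alice vs Dave: Dave wins 3–2.
Frank vs Grace: Frank wins 3–2.
Frank vs Eve: Frank wins 4–1.
Frank vs Dave: Frank wins 3–2.
Grace vs Eve: Grace wins 4–1.
Grace vs Dave: Grace wins 3–2.
Eve vs Dave: Dave wins 3–2.
No candidate beats all others: Alice beats Frank beats Dave beats Alice, a majority cycle.

No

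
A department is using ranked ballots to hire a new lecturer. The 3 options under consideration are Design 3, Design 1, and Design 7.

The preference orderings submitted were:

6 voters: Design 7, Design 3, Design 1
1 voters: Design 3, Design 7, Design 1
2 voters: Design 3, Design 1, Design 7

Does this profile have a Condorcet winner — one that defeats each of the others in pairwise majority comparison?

Head-to-head results (9 voters total):
Design 3 vs Design 1: Design 3 wins 9–0.
Design 3 vs Design 7: Design 7 wins 6–3.
Design 1 vs Design 7: Design 7 wins 7–2.
Design 7 beats each rival — Design 3 (6–3), Design 1 (7–2) — so Design 7 is the Condorcet winner.

Yes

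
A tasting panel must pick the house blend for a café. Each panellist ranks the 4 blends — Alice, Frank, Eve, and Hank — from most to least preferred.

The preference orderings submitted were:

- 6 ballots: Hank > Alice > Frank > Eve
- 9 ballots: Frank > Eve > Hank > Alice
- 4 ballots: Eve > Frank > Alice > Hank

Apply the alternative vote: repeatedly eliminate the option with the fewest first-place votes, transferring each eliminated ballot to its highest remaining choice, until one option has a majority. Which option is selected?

Round 1: Frank 9, Hank 6, Eve 4, Alice 0. Alice has the fewest and is eliminated.
Round 2: Frank 9, Hank 6, Eve 4. Eve has the fewest and is eliminated.
Round 3: Frank 13, Hank 6. Frank has a majority.

Frank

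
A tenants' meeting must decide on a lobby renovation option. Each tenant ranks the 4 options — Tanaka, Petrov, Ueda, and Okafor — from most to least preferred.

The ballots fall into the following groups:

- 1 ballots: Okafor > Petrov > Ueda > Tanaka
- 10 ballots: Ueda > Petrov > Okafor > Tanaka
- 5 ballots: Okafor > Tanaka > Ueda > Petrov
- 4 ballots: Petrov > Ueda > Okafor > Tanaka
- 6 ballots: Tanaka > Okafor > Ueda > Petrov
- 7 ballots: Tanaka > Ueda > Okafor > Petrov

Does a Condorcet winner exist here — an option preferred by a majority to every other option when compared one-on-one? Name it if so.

Head-to-head results (33 voters total):
Tanaka vs Petrov: Tanaka wins 18–15.
Tanaka vs Ueda: Tanaka wins 18–15.
Tanaka vs Okafor: Okafor wins 20–13.
Petrov vs Ueda: Ueda wins 28–5.
Petrov vs Okafor: Okafor wins 19–14.
Ueda vs Okafor: Ueda wins 21–12.
No candidate beats all others: Tanaka beats Ueda beats Okafor beats Tanaka, a majority cycle.

There is no Condorcet winner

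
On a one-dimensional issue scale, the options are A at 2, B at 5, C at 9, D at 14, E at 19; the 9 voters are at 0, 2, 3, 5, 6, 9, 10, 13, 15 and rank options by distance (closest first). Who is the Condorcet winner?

B

With single-peaked preferences on a line, the Condorcet winner is the candidate closest to the median voter.
The median voter (position 6) is closest to B at 5.
Check: B vs C — voters closer to B: 5 of 9.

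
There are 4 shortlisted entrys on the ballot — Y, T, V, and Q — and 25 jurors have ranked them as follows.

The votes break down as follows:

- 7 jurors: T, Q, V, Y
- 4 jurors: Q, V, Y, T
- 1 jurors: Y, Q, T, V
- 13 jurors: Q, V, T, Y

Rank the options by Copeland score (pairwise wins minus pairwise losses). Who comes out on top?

Pairwise results:
  Y vs T: T wins 20–5.
  Y vs V: V wins 24–1.
  Y vs Q: Q wins 24–1.
  T vs V: V wins 17–8.
  T vs Q: Q wins 18–7.
  V vs Q: Q wins 25–0.
Copeland scores (wins − losses):
  Y: 0 − 3 = -3
  T: 1 − 2 = -1
  V: 2 − 1 = 1
  Q: 3 − 0 = 3
Q has the best Copeland score.

Q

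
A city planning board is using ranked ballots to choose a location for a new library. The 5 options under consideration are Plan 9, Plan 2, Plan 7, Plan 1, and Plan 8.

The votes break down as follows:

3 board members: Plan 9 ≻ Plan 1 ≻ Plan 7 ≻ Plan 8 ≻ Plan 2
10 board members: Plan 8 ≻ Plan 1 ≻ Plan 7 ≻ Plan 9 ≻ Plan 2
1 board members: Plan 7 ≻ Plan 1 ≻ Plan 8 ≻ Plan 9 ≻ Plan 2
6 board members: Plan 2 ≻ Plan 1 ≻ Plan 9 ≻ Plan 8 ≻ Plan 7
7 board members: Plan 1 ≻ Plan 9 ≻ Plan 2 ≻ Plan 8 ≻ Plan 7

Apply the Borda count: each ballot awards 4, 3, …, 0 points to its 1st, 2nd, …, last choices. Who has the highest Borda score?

Plan 1

Borda scores:
  Plan 9: 3·4 + 10·1 + 1 + 6·2 + 7·3 = 56
  Plan 2: 3·0 + 10·0 + 0 + 6·4 + 7·2 = 38
  Plan 7: 3·2 + 10·2 + 4 + 6·0 + 7·0 = 30
  Plan 1: 3·3 + 10·3 + 3 + 6·3 + 7·4 = 88
  Plan 8: 3·1 + 10·4 + 2 + 6·1 + 7·1 = 58
Plan 1 has the highest total.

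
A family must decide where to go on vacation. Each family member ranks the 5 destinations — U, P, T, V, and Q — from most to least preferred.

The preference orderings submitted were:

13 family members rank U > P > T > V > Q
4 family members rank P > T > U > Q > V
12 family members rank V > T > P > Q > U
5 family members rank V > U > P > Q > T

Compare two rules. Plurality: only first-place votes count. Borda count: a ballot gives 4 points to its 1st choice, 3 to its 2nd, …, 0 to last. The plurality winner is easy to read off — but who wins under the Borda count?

Plurality first-place counts: U 13, P 4, T 0, V 17, Q 0 → V.
Borda totals: U 75, P 89, T 74, V 81, Q 21 → P.

P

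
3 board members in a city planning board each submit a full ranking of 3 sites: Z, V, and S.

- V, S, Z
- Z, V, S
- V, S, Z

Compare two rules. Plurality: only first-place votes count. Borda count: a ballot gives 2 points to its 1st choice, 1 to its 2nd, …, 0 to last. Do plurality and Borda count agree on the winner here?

Plurality first-place counts: Z 1, V 2, S 0 → V.
Borda totals: Z 2, V 5, S 2 → V.
The two rules agree on V.

Yes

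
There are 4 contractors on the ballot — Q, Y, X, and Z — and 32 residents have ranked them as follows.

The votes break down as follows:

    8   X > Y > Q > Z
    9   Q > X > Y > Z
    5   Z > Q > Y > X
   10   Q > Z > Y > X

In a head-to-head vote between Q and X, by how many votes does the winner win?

16

Ballots ranking Q above X: 9+5+10 = 24.
Ballots ranking X above Q: 8.
Q wins 24–8, a margin of 16.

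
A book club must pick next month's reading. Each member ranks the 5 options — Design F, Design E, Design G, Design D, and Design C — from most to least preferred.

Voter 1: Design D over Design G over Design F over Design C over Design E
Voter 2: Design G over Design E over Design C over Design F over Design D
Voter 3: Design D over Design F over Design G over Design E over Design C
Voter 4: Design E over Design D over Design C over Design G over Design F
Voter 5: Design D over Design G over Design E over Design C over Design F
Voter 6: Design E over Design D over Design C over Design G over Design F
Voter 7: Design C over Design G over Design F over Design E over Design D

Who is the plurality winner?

Design D

First-place vote totals:
  Design F: 0
  Design E: 2
  Design G: 1
  Design D: 3
  Design C: 1
Design D has the most first-place votes.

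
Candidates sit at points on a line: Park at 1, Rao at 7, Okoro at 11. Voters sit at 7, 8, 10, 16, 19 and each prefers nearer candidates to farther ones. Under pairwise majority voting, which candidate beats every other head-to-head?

With single-peaked preferences on a line, the Condorcet winner is the candidate closest to the median voter.
The median voter (position 10) is closest to Okoro at 11.
Check: Okoro vs Rao — voters closer to Okoro: 3 of 5.

Okoro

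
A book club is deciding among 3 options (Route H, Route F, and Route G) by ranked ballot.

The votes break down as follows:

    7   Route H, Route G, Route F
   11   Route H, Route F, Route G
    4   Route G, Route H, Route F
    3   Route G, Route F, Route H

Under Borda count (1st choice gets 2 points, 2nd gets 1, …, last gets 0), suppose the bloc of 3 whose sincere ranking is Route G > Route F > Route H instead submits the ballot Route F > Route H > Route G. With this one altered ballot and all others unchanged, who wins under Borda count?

Borda totals with the altered ballot: Route H 43, Route F 17, Route G 15.
The winner is unchanged: still Route H.

Route H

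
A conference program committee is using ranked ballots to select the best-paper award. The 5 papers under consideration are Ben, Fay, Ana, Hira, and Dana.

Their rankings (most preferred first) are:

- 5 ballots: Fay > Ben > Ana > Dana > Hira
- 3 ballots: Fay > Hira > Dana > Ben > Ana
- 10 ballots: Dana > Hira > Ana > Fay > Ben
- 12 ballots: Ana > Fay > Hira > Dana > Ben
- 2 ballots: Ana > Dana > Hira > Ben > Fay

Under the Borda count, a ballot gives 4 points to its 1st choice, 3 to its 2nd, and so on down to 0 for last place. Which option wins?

Borda scores:
  Ben: 5·3 + 3·1 + 10·0 + 12·0 + 2·1 = 20
  Fay: 5·4 + 3·4 + 10·1 + 12·3 + 2·0 = 78
  Ana: 5·2 + 3·0 + 10·2 + 12·4 + 2·4 = 86
  Hira: 5·0 + 3·3 + 10·3 + 12·2 + 2·2 = 67
  Dana: 5·1 + 3·2 + 10·4 + 12·1 + 2·3 = 69
Ana has the highest total.

Ana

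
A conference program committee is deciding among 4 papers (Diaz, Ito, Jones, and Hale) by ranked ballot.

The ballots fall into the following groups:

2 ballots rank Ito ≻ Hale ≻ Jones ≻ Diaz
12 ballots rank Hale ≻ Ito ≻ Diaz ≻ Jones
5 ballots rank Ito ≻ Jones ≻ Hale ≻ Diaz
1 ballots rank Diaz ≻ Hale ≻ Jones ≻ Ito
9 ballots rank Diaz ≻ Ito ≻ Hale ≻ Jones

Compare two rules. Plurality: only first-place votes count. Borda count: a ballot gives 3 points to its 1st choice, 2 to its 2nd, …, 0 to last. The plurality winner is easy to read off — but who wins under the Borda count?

Ito

Plurality first-place counts: Diaz 10, Ito 7, Jones 0, Hale 12 → Hale.
Borda totals: Diaz 42, Ito 63, Jones 13, Hale 56 → Ito.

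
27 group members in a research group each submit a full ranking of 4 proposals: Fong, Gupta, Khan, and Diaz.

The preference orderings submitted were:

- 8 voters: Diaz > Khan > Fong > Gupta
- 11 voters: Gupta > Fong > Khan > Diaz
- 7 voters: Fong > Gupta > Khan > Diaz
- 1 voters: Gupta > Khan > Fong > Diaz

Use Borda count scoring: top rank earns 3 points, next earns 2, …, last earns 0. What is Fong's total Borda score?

52

Borda scores:
  Fong: 8·1 + 11·2 + 7·3 + 1 = 52
  Gupta: 8·0 + 11·3 + 7·2 + 3 = 50
  Khan: 8·2 + 11·1 + 7·1 + 2 = 36
  Diaz: 8·3 + 11·0 + 7·0 + 0 = 24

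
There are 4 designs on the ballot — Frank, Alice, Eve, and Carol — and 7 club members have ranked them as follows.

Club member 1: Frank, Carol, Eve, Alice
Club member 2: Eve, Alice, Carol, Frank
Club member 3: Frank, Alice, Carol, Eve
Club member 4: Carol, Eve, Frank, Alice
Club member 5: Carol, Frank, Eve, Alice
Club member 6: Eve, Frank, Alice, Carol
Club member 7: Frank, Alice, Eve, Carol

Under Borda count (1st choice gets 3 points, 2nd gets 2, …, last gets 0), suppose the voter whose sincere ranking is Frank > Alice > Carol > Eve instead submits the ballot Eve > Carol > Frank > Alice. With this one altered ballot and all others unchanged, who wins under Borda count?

Eve

Borda totals with the altered ballot: Frank 12, Alice 5, Eve 14, Carol 11.
The switch changes the winner from Frank to Eve.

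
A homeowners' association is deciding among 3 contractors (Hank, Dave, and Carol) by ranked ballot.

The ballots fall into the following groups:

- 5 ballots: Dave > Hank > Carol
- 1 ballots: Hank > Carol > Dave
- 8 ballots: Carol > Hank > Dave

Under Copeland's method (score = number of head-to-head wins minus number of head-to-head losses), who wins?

Carol

Pairwise results:
  Hank vs Dave: Hank wins 9–5.
  Hank vs Carol: Carol wins 8–6.
  Dave vs Carol: Carol wins 9–5.
Copeland scores (wins − losses):
  Hank: 1 − 1 = 0
  Dave: 0 − 2 = -2
  Carol: 2 − 0 = 2
Carol has the best Copeland score.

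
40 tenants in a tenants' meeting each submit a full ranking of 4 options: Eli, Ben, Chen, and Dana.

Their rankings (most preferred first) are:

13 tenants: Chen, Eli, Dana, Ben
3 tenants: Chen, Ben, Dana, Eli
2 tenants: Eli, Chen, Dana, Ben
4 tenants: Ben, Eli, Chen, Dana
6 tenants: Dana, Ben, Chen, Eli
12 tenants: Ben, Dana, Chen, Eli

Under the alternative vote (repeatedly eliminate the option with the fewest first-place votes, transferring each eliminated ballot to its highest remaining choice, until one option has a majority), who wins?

Ben

Round 1: Ben 16, Chen 16, Dana 6, Eli 2. Eli has the fewest and is eliminated.
Round 2: Chen 18, Ben 16, Dana 6. Dana has the fewest and is eliminated.
Round 3: Ben 22, Chen 18. Ben has a majority.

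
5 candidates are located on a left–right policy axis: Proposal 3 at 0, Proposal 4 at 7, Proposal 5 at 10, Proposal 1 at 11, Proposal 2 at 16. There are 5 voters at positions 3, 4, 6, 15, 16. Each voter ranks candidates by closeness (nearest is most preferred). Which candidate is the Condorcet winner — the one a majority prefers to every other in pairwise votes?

With single-peaked preferences on a line, the Condorcet winner is the candidate closest to the median voter.
The median voter (position 6) is closest to Proposal 4 at 7.
Check: Proposal 4 vs Proposal 5 — voters closer to Proposal 4: 3 of 5.

Proposal 4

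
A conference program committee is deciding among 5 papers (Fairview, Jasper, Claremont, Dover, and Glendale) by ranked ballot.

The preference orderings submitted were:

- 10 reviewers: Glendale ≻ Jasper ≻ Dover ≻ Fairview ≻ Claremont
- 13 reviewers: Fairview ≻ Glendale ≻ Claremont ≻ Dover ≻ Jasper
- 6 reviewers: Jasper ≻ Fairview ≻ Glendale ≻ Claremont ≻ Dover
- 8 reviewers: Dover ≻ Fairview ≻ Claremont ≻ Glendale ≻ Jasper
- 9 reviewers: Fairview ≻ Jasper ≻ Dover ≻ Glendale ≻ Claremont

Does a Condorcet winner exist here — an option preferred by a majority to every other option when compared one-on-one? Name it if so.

Head-to-head results (46 voters total):
Fairview vs Jasper: Fairview wins 30–16.
Fairview vs Claremont: Fairview wins 46–0.
Fairview vs Dover: Fairview wins 28–18.
Fairview vs Glendale: Fairview wins 36–10.
Jasper vs Claremont: Jasper wins 25–21.
Jasper vs Dover: Jasper wins 25–21.
Jasper vs Glendale: Glendale wins 31–15.
Claremont vs Dover: Dover wins 27–19.
Claremont vs Glendale: Glendale wins 38–8.
Dover vs Glendale: Glendale wins 29–17.
Fairview beats each rival — Jasper (30–16), Claremont (46–0), Dover (28–18), Glendale (36–10) — so Fairview is the Condorcet winner.

Fairview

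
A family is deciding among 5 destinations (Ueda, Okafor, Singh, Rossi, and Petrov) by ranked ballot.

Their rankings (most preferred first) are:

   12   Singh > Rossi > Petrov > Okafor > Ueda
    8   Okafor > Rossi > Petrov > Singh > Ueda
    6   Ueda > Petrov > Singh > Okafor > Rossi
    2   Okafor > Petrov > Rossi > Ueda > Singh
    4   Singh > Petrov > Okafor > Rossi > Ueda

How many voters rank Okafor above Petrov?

10

Ballots ranking Okafor above Petrov: 8+2 = 10.
Ballots ranking Petrov above Okafor: 12+6+4 = 22.
So 10 of 32 voters prefer Okafor to Petrov.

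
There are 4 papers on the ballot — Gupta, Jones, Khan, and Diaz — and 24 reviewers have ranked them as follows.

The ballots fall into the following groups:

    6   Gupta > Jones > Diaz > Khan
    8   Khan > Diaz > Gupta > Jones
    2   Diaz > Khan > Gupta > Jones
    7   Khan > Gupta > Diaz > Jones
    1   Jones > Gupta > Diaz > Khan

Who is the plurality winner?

Khan

First-place vote totals:
  Gupta: 6
  Jones: 1
  Khan: 15
  Diaz: 2
Khan has the most first-place votes.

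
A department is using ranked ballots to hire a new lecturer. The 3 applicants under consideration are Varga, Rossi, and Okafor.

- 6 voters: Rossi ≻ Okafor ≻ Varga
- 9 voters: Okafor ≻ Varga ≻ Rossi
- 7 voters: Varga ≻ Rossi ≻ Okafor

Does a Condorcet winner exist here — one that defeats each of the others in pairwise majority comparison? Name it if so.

There is no Condorcet winner

Head-to-head results (22 voters total):
Varga vs Rossi: Varga wins 16–6.
Varga vs Okafor: Okafor wins 15–7.
Rossi vs Okafor: Rossi wins 13–9.
No candidate beats all others: Varga beats Rossi beats Okafor beats Varga, a majority cycle.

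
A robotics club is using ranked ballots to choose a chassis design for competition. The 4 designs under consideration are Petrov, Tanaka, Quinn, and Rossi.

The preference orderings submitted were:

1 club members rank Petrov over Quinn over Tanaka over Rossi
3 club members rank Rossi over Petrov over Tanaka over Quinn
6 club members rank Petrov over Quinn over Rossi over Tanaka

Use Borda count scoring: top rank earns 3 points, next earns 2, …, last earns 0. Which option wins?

Borda scores:
  Petrov: 3 + 3·2 + 6·3 = 27
  Tanaka: 1 + 3·1 + 6·0 = 4
  Quinn: 2 + 3·0 + 6·2 = 14
  Rossi: 0 + 3·3 + 6·1 = 15
Petrov has the highest total.

Petrov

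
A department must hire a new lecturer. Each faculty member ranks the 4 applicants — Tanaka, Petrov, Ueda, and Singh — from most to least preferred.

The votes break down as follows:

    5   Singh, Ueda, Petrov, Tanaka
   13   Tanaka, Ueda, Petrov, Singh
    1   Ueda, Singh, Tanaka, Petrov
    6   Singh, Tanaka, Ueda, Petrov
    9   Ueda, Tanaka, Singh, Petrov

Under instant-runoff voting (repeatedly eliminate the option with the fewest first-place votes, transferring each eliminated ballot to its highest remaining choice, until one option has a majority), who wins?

Tanaka

Round 1: Tanaka 13, Singh 11, Ueda 10, Petrov 0. Petrov has the fewest and is eliminated.
Round 2: Tanaka 13, Singh 11, Ueda 10. Ueda has the fewest and is eliminated.
Round 3: Tanaka 22, Singh 12. Tanaka has a majority.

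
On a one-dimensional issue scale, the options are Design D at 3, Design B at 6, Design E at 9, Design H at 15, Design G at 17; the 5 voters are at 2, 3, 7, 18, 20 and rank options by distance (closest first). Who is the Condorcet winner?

With single-peaked preferences on a line, the Condorcet winner is the candidate closest to the median voter.
The median voter (position 7) is closest to Design B at 6.
Check: Design B vs Design H — voters closer to Design B: 3 of 5.

Design B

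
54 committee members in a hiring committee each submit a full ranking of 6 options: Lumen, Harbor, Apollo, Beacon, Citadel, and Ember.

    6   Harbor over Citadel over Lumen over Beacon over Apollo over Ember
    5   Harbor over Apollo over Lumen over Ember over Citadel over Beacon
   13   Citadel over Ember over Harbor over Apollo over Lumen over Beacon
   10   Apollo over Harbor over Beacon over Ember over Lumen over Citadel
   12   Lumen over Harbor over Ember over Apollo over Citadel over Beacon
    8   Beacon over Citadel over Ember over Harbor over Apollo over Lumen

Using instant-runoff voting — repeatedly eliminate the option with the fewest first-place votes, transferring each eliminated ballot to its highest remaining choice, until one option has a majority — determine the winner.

Round 1: Citadel 13, Lumen 12, Harbor 11, Apollo 10, Beacon 8, Ember 0. Ember has the fewest and is eliminated.
Round 2: Citadel 13, Lumen 12, Harbor 11, Apollo 10, Beacon 8. Beacon has the fewest and is eliminated.
Round 3: Citadel 21, Lumen 12, Harbor 11, Apollo 10. Apollo has the fewest and is eliminated.
Round 4: Harbor 21, Citadel 21, Lumen 12. Lumen has the fewest and is eliminated.
Round 5: Harbor 33, Citadel 21. Harbor has a majority.

Harbor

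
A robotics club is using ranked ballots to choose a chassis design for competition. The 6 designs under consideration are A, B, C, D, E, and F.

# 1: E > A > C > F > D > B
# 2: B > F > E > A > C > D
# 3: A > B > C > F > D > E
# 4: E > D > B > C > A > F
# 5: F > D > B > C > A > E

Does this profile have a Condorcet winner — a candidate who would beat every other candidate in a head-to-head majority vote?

Head-to-head results (5 voters total):
A vs B: B wins 3–2.
A vs C: A wins 3–2.
A vs D: A wins 3–2.
A vs E: E wins 3–2.
A vs F: A wins 3–2.
B vs C: B wins 4–1.
B vs D: D wins 3–2.
B vs E: B wins 3–2.
B vs F: B wins 3–2.
C vs D: C wins 3–2.
C vs E: E wins 3–2.
C vs F: C wins 3–2.
D vs E: E wins 3–2.
D vs F: F wins 4–1.
E vs F: F wins 3–2.
No candidate beats all others: A beats D beats B beats A, a majority cycle.

No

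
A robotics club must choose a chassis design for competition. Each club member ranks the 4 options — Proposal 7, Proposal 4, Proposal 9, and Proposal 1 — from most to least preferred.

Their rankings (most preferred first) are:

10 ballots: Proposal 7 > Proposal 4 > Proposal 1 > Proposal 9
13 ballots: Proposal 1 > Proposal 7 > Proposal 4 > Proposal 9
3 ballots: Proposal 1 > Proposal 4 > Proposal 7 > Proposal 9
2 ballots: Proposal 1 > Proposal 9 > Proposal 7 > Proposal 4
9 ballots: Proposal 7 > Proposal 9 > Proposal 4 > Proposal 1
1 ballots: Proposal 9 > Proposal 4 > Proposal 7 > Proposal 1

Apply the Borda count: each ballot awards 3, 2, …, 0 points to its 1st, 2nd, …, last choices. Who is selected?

Proposal 7

Borda scores:
  Proposal 7: 10·3 + 13·2 + 3·1 + 2·1 + 9·3 + 1 = 89
  Proposal 4: 10·2 + 13·1 + 3·2 + 2·0 + 9·1 + 2 = 50
  Proposal 9: 10·0 + 13·0 + 3·0 + 2·2 + 9·2 + 3 = 25
  Proposal 1: 10·1 + 13·3 + 3·3 + 2·3 + 9·0 + 0 = 64
Proposal 7 has the highest total.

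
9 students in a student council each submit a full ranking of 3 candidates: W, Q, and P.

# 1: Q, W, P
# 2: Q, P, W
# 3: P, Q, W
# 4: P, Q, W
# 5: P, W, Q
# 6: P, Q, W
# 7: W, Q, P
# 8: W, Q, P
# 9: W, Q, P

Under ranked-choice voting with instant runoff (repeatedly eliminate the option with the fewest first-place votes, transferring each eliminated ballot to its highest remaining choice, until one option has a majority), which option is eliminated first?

Round 1: P 4, W 3, Q 2. Q has the fewest and is eliminated.
Round 2: P 5, W 4. P has a majority.

Q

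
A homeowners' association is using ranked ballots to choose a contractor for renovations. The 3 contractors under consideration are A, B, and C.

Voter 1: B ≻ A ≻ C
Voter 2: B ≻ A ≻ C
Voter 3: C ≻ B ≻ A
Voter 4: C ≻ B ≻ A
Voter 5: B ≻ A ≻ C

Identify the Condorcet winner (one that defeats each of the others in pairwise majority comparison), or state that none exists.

B

Head-to-head results (5 voters total):
A vs B: B wins 5–0.
A vs C: A wins 3–2.
B vs C: B wins 3–2.
B beats each rival — A (5–0), C (3–2) — so B is the Condorcet winner.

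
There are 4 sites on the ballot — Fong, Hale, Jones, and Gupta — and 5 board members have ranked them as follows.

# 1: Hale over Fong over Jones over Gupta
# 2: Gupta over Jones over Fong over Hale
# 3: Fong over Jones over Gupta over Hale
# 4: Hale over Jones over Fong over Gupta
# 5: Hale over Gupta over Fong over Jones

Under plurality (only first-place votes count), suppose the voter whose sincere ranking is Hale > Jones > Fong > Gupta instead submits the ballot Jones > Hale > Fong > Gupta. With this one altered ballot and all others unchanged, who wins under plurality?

Hale

First-place totals with the altered ballot: Fong 1, Hale 2, Jones 1, Gupta 1.
The winner is unchanged: still Hale.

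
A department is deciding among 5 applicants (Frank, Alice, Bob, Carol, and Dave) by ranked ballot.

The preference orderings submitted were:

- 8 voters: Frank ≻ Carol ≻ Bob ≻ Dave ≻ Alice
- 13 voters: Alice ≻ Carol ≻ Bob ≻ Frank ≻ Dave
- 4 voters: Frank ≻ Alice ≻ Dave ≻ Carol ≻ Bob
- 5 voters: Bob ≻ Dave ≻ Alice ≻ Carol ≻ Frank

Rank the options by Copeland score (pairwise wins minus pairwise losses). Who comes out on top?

Pairwise results:
  Frank vs Alice: Alice wins 18–12.
  Frank vs Bob: Bob wins 18–12.
  Frank vs Carol: Carol wins 18–12.
  Frank vs Dave: Frank wins 25–5.
  Alice vs Bob: Alice wins 17–13.
  Alice vs Carol: Alice wins 22–8.
  Alice vs Dave: Alice wins 17–13.
  Bob vs Carol: Carol wins 25–5.
  Bob vs Dave: Bob wins 26–4.
  Carol vs Dave: Carol wins 21–9.
Copeland scores (wins − losses):
  Frank: 1 − 3 = -2
  Alice: 4 − 0 = 4
  Bob: 2 − 2 = 0
  Carol: 3 − 1 = 2
  Dave: 0 − 4 = -4
Alice has the best Copeland score.

Alice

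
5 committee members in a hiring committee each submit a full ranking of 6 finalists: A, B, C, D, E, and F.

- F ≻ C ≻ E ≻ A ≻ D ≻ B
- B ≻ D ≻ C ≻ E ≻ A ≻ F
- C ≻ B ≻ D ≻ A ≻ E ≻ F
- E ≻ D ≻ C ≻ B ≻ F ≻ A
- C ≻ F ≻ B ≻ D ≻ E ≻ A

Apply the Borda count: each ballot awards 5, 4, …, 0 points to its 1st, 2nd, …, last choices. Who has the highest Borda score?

C

Borda scores:
  A: 2 + 1 + 2 + 0 + 0 = 5
  B: 0 + 5 + 4 + 2 + 3 = 14
  C: 4 + 3 + 5 + 3 + 5 = 20
  D: 1 + 4 + 3 + 4 + 2 = 14
  E: 3 + 2 + 1 + 5 + 1 = 12
  F: 5 + 0 + 0 + 1 + 4 = 10
C has the highest total.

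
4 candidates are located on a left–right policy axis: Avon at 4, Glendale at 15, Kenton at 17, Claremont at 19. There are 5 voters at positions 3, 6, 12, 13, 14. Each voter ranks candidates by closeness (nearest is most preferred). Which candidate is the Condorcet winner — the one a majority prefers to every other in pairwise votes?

With single-peaked preferences on a line, the Condorcet winner is the candidate closest to the median voter.
The median voter (position 12) is closest to Glendale at 15.
Check: Glendale vs Avon — voters closer to Glendale: 3 of 5.

Glendale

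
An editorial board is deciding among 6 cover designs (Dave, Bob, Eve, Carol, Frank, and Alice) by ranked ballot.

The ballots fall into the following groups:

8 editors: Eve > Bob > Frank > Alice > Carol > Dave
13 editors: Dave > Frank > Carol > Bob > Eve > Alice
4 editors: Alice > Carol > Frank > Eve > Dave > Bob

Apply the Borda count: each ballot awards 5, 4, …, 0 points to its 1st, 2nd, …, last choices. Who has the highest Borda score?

Borda scores:
  Dave: 8·0 + 13·5 + 4·1 = 69
  Bob: 8·4 + 13·2 + 4·0 = 58
  Eve: 8·5 + 13·1 + 4·2 = 61
  Carol: 8·1 + 13·3 + 4·4 = 63
  Frank: 8·3 + 13·4 + 4·3 = 88
  Alice: 8·2 + 13·0 + 4·5 = 36
Frank has the highest total.

Frank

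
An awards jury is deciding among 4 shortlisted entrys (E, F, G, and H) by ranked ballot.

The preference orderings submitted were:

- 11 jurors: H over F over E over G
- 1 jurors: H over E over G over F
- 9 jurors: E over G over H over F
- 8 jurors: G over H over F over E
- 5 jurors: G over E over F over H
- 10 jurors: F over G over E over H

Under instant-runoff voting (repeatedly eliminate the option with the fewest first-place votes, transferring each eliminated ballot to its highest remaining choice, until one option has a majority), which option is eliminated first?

Round 1: G 13, H 12, F 10, E 9. E has the fewest and is eliminated.
Round 2: G 22, H 12, F 10. F has the fewest and is eliminated.
Round 3: G 32, H 12. G has a majority.

E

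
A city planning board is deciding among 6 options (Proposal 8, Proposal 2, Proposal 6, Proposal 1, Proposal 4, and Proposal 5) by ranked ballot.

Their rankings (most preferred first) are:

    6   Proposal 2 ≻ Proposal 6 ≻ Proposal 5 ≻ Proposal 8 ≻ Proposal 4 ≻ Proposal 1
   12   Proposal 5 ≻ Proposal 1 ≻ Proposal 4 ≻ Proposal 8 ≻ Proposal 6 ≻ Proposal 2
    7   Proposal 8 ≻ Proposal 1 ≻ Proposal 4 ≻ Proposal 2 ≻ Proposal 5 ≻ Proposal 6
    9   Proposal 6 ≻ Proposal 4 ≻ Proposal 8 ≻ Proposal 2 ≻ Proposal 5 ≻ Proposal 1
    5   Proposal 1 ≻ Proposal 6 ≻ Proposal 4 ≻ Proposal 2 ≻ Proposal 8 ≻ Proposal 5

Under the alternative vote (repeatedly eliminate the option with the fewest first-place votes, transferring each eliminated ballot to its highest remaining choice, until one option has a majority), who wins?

Round 1: Proposal 5 12, Proposal 6 9, Proposal 8 7, Proposal 2 6, Proposal 1 5, Proposal 4 0. Proposal 4 has the fewest and is eliminated.
Round 2: Proposal 5 12, Proposal 6 9, Proposal 8 7, Proposal 2 6, Proposal 1 5. Proposal 1 has the fewest and is eliminated.
Round 3: Proposal 6 14, Proposal 5 12, Proposal 8 7, Proposal 2 6. Proposal 2 has the fewest and is eliminated.
Round 4: Proposal 6 20, Proposal 5 12, Proposal 8 7. Proposal 6 has a majority.

Proposal 6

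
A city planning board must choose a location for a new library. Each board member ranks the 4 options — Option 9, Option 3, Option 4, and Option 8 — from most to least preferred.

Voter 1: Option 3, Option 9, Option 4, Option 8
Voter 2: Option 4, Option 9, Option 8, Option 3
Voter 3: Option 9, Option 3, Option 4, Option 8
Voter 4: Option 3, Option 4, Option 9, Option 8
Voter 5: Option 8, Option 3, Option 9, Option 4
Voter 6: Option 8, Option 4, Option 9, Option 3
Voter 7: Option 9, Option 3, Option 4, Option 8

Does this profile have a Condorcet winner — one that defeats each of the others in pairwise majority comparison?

Head-to-head results (7 voters total):
Option 9 vs Option 3: Option 9 wins 4–3.
Option 9 vs Option 4: Option 9 wins 4–3.
Option 9 vs Option 8: Option 9 wins 5–2.
Option 3 vs Option 4: Option 3 wins 5–2.
Option 3 vs Option 8: Option 3 wins 4–3.
Option 4 vs Option 8: Option 4 wins 5–2.
Option 9 beats each rival — Option 3 (4–3), Option 4 (4–3), Option 8 (5–2) — so Option 9 is the Condorcet winner.

Yes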